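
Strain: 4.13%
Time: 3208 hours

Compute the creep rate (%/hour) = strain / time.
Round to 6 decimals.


Creep rate = 4.13 / 3208
= 0.001287 %/h

0.001287


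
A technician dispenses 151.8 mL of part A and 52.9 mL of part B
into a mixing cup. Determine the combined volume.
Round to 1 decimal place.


Combined volume = 151.8 + 52.9
= 204.7 mL

204.7


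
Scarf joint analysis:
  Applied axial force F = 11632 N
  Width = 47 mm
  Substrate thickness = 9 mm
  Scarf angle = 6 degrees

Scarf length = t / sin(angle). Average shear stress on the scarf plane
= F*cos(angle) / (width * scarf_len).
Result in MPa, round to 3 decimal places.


Scarf length = 9 / sin(6 deg) = 86.1010 mm
cos(6 deg) = 0.994522
Shear = 11632 * 0.994522 / (47 * 86.1010)
= 2.859 MPa

2.859


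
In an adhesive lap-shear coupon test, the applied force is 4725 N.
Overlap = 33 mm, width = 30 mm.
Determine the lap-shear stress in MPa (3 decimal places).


stress = F / (overlap * width)
= 4725 / (33 * 30)
= 4.773 MPa

4.773


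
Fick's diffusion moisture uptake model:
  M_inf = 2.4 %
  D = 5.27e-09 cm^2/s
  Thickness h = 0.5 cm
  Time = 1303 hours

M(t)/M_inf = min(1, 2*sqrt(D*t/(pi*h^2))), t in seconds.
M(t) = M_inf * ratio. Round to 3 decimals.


t_sec = 1303 * 3600 = 4690800
ratio = 2*sqrt(5.27e-09*4690800/(pi*0.5^2))
= min(1, 0.354825)
= 0.354825
M(t) = 2.4 * 0.354825 = 0.852 %

0.852


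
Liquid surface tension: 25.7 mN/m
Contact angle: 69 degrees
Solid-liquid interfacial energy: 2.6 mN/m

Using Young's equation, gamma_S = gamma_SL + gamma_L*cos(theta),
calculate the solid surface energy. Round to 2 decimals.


gamma_S = 2.6 + 25.7 * cos(69)
= 11.81 mN/m

11.81


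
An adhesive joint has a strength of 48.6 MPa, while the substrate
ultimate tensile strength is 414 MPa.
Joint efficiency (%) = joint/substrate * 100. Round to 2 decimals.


Efficiency = 48.6 / 414 * 100
= 11.74%

11.74


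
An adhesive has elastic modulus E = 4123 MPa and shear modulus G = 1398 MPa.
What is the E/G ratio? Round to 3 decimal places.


E/G = 4123 / 1398 = 2.949

2.949


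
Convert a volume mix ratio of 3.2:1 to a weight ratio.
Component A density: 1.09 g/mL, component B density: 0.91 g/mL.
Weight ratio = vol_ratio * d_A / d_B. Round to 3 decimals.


= 3.2 * 1.09 / 0.91 = 3.833

3.833


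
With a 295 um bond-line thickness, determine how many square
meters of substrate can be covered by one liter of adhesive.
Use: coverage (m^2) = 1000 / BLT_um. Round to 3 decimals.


Coverage = 1000 / 295 = 3.390 m^2

3.390


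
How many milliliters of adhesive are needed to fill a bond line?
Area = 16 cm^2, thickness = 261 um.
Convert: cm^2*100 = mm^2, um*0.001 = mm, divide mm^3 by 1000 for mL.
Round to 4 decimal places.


= (16 * 100) * (261 * 0.001) / 1000
= 0.4176 mL

0.4176


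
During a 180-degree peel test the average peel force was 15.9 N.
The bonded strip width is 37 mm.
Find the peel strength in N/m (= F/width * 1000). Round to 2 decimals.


Peel strength = F/width * 1000
= 15.9 / 37 * 1000
= 429.73 N/m

429.73


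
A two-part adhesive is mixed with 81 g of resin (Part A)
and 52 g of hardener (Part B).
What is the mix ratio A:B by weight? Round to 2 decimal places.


Mix ratio = mass_A / mass_B
= 81 / 52
= 1.56

1.56


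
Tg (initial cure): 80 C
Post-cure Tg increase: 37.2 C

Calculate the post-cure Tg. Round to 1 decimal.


Post-cure Tg = 80 + 37.2 = 117.2 C

117.2


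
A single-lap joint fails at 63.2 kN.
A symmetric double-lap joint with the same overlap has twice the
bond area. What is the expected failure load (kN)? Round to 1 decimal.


Double-lap load = 2 * 63.2 = 126.4 kN

126.4


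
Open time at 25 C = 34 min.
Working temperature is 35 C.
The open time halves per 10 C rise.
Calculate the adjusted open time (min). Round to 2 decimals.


factor = 2^((35 - 25) / 10) = 2.0000
ot = 34 / 2.0000 = 17.00 min

17.00


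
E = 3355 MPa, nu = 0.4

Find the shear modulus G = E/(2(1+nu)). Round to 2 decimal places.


G = 3355 / (2 * 1.40)
= 1198.21 MPa

1198.21


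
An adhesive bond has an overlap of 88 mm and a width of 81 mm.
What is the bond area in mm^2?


Bond area = overlap * width
= 88 * 81
= 7128 mm^2

7128


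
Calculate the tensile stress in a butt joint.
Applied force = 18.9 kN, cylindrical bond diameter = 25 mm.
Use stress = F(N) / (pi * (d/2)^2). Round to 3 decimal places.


A = pi * 12.5^2 = 490.8739 mm^2
sigma = 18900.0 / 490.8739 = 38.503 MPa

38.503


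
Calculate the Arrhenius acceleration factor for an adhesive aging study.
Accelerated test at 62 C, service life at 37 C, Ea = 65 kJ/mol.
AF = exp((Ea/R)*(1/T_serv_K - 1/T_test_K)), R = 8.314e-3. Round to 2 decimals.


T_test = 335.15 K, T_serv = 310.15 K
Ea/R = 65 / 0.008314 = 7818.14
AF = exp(7818.14 * (1/310.15 - 1/335.15))
= 6.56

6.56


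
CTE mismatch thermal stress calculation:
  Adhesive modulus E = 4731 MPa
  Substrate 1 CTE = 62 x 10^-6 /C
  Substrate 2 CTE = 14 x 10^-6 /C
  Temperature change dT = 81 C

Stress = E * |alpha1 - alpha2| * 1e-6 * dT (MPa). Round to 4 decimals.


delta_alpha = |62 - 14| = 48 x 10^-6/C
Stress = 4731 * 48e-6 * 81
= 18.3941 MPa

18.3941


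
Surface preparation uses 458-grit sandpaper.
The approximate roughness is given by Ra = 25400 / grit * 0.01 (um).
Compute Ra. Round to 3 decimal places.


Ra = 25400 / 458 * 0.01
= 254 / 458
= 0.555 um

0.555


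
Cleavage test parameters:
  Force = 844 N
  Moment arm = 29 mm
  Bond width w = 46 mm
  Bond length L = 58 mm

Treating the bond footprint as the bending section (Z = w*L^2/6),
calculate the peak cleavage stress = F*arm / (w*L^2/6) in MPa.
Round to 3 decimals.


M = 844 * 29 = 24476 N*mm
Z = 46 * 58^2 / 6 = 154744 / 6 mm^3
sigma = M / Z = 6 * 24476 / 154744 = 146856 / 154744
= 0.949 MPa

0.949


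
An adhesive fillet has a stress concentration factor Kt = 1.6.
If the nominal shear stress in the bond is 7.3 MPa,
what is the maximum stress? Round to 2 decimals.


Max stress = 7.3 * 1.6 = 11.68 MPa

11.68


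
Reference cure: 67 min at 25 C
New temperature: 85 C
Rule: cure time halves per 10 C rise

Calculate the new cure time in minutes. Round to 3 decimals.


factor = 2^((85-25)/10) = 64.0000
t_new = 67 / 64.0000 = 1.047 min

1.047


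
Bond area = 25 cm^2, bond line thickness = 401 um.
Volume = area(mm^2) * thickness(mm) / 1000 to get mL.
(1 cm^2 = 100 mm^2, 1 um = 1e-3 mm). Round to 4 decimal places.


area_mm2 = 25 * 100 = 2500
blt_mm = 401 * 1e-3 = 0.401
vol_mm3 = 2500 * 0.401 = 1002.5
vol_mL = 1002.5 / 1000 = 1.0025 mL

1.0025


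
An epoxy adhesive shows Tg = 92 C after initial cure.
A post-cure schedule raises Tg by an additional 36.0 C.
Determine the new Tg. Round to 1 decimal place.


New Tg = 92 + 36.0
= 128.0 C

128.0


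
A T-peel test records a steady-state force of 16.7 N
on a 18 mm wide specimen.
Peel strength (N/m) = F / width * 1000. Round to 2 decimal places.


Peel strength = 16.7 / 18 * 1000
= 927.78 N/m

927.78


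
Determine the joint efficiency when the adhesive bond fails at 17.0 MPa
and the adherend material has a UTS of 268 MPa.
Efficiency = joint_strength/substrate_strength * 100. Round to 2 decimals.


Joint efficiency = 17.0 / 268 * 100
= 6.34%

6.34


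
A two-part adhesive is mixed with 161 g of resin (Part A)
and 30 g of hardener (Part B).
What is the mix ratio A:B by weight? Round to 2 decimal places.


Mix ratio = mass_A / mass_B
= 161 / 30
= 5.37

5.37


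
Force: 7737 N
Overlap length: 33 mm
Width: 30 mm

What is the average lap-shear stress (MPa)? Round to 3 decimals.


Average shear stress = F / (overlap * width)
= 7737 / (33 * 30)
= 7.815 MPa

7.815


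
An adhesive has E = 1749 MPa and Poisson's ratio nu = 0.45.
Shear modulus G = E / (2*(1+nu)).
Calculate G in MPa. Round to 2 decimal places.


G = 1749 / (2*(1+0.45))
= 1749 / 2.90
= 603.10 MPa

603.10


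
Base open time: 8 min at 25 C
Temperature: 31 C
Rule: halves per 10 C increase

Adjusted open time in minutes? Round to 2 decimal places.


Acceleration = 2^((31-25)/10) = 1.5157
Open time = 8 / 1.5157 = 5.28 min

5.28


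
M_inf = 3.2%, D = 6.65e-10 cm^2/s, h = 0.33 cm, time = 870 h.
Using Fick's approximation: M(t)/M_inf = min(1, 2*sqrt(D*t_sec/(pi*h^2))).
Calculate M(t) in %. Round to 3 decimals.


t = 3132000 s
ratio = min(1, 2*sqrt(6.65e-10*3132000/(pi*0.1089)))
= 0.156050
M(t) = 3.2 * 0.156050 = 0.499%

0.499


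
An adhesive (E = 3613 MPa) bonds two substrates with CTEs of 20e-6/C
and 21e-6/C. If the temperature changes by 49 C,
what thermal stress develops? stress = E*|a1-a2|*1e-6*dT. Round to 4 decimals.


Stress = 3613 * |20 - 21| * 1e-6 * 49
= 0.1770 MPa

0.1770


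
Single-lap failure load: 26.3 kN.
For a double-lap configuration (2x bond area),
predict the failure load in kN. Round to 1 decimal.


Failure load = 26.3 * 2 = 52.6 kN

52.6


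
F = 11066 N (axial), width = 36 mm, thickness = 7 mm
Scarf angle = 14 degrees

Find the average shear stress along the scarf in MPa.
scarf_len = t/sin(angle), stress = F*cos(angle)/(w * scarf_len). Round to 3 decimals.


scarf_len = 7/sin(14 deg) = 28.9350
cos(14 deg) = 0.970296
stress = 11066*0.970296/(36*28.9350) = 10.308 MPa

10.308


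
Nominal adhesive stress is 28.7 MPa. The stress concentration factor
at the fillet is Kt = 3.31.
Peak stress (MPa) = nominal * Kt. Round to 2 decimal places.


Peak = 28.7 * 3.31 = 95.00 MPa

95.00


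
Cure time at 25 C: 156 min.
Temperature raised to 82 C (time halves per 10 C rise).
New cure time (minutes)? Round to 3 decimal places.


Acceleration factor = 2^(57/10) = 51.9842
New time = 156 / 51.9842 = 3.001 min

3.001


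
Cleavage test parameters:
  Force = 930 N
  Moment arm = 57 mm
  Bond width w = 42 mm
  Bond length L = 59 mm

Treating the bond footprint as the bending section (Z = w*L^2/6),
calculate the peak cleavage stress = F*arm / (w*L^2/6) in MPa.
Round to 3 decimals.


M = 930 * 57 = 53010 N*mm
Z = 42 * 59^2 / 6 = 146202 / 6 mm^3
sigma = M / Z = 6 * 53010 / 146202 = 318060 / 146202
= 2.175 MPa

2.175


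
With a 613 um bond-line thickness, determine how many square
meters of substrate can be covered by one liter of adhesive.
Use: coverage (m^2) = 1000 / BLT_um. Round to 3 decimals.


Coverage = 1000 / 613 = 1.631 m^2

1.631


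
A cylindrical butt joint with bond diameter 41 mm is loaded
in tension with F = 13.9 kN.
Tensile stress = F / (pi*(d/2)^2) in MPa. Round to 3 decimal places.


Area = pi * (41/2)^2 = 1320.2543 mm^2
Stress = 13.9*1000 / 1320.2543
= 10.528 MPa

10.528


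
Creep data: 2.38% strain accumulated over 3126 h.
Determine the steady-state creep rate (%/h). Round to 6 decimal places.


Rate = 2.38 / 3126 = 0.000761 %/h

0.000761


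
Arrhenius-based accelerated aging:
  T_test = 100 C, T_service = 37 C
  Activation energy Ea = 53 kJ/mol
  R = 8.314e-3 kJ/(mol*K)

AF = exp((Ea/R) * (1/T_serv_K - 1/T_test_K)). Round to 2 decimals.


T_test_K = 373.15, T_serv_K = 310.15
AF = exp((53/8.314e-3) * (1/310.15 - 1/373.15))
= 32.14

32.14


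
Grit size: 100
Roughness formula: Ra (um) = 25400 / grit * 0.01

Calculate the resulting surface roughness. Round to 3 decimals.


Ra = 25400 / 100 * 0.01
= 2.540 um

2.540


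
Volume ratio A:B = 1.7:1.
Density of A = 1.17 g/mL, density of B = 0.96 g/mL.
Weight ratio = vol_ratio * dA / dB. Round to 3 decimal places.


Wt ratio = 1.7 * 1.17 / 0.96
= 2.072

2.072


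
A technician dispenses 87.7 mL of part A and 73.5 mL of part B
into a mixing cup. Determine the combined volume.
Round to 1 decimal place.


Combined volume = 87.7 + 73.5
= 161.2 mL

161.2


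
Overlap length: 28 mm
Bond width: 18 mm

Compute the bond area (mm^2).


Bond area = 28 * 18 = 504 mm^2

504


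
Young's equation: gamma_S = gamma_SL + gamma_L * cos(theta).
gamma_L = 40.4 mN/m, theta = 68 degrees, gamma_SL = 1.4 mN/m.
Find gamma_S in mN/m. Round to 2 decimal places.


cos(68 deg) = 0.374607
gamma_S = 1.4 + 40.4 * 0.374607
= 16.53 mN/m

16.53


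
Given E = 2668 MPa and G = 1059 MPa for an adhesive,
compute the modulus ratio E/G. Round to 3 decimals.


E/G ratio = 2668 / 1059 = 2.519

2.519


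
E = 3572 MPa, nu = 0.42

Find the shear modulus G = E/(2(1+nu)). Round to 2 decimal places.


G = 3572 / (2 * 1.42)
= 1257.75 MPa

1257.75


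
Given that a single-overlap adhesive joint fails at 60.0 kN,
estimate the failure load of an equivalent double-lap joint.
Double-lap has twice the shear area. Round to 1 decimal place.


Double-lap factor = 2
Expected load = 60.0 * 2 = 120.0 kN

120.0


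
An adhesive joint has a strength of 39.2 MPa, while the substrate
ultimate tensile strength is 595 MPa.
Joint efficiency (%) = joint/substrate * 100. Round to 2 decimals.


Efficiency = 39.2 / 595 * 100
= 6.59%

6.59


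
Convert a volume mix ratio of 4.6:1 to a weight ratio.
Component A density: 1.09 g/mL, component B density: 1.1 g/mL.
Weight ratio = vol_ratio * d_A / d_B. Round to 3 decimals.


= 4.6 * 1.09 / 1.1 = 4.558

4.558


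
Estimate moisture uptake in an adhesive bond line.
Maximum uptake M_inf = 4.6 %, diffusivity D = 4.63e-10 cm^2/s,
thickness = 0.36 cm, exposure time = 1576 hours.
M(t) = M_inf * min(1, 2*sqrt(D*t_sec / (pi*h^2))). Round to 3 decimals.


Convert time: 1576 h = 5673600 s
ratio = min(1, 2*sqrt(4.63e-10*5673600/(pi*0.36^2)))
= 0.160647
M(t) = 4.6 * 0.160647 = 0.739%

0.739


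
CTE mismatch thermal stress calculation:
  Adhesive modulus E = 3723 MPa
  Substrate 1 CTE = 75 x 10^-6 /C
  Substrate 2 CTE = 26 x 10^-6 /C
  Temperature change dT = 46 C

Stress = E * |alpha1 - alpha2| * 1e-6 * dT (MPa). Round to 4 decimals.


delta_alpha = |75 - 26| = 49 x 10^-6/C
Stress = 3723 * 49e-6 * 46
= 8.3916 MPa

8.3916


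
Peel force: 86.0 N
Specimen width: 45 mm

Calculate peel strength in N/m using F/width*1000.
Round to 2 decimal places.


Peel strength = 86.0 / 45 * 1000 = 1911.11 N/m

1911.11


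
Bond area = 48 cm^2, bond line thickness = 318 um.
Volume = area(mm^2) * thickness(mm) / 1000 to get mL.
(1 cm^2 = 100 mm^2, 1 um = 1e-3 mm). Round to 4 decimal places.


area_mm2 = 48 * 100 = 4800
blt_mm = 318 * 1e-3 = 0.318
vol_mm3 = 4800 * 0.318 = 1526.4
vol_mL = 1526.4 / 1000 = 1.5264 mL

1.5264


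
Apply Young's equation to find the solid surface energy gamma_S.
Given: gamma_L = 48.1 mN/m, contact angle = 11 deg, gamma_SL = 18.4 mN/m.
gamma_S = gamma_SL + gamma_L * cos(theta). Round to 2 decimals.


theta_rad = 11 * pi/180 = 0.191986
gamma_S = 18.4 + 48.1 * cos(0.191986)
= 65.62 mN/m

65.62


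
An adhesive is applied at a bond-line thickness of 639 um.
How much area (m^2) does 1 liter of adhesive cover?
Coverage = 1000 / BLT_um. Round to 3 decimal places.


Coverage = 1000 / 639 = 1.565 m^2

1.565


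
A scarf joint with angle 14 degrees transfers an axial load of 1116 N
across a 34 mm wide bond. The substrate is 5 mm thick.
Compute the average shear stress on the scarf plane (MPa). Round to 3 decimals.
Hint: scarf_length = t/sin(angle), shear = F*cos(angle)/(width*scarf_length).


scarf_length = 5 / sin(14 deg) = 20.6678 mm
cos(14 deg) = 0.970296
shear stress = 1116 * 0.970296 / (34 * 20.6678)
= 1.541 MPa

1.541


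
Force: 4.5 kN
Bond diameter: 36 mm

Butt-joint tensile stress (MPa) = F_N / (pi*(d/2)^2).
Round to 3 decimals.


F_N = 4.5 * 1000 = 4500.0 N
A = pi*(18.0)^2 = 1017.8760 mm^2
stress = 4500.0 / 1017.8760 = 4.421 MPa

4.421


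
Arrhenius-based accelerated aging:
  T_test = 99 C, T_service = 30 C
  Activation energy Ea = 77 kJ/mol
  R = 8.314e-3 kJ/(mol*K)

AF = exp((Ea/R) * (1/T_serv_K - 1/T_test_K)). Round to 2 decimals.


T_test_K = 372.15, T_serv_K = 303.15
AF = exp((77/8.314e-3) * (1/303.15 - 1/372.15))
= 288.42

288.42


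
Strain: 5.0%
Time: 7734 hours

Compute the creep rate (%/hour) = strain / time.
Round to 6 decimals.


Creep rate = 5.0 / 7734
= 0.000646 %/h

0.000646


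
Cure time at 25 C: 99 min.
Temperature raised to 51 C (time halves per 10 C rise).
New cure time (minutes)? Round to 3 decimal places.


Acceleration factor = 2^(26/10) = 6.0629
New time = 99 / 6.0629 = 16.329 min

16.329


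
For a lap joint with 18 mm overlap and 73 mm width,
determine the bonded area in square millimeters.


Area = 18 * 73 = 1314 mm^2

1314


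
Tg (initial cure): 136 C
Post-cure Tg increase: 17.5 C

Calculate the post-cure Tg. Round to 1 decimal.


Post-cure Tg = 136 + 17.5 = 153.5 C

153.5


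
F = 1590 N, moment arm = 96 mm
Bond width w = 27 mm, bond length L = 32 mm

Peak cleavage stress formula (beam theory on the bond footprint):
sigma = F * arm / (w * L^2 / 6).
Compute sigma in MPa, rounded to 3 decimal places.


sigma = (1590 * 96) / (27 * 1024 / 6)
= 152640 * 6 / 27648
= 915840 / 27648
= 33.125 MPa

33.125


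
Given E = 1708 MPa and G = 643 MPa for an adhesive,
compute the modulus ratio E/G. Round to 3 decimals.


E/G ratio = 1708 / 643 = 2.656

2.656


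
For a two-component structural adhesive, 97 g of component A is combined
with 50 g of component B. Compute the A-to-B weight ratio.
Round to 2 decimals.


Weight ratio A:B = 97 / 50
= 1.94

1.94


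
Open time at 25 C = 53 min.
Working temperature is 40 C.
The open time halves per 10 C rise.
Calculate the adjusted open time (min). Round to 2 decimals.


factor = 2^((40 - 25) / 10) = 2.8284
ot = 53 / 2.8284 = 18.74 min

18.74


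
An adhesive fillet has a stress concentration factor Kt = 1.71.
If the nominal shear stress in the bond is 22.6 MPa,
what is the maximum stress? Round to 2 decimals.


Max stress = 22.6 * 1.71 = 38.65 MPa

38.65


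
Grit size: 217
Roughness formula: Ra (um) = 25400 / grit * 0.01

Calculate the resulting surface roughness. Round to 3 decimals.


Ra = 25400 / 217 * 0.01
= 1.171 um

1.171


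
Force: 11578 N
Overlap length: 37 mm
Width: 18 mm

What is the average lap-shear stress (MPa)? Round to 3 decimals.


Average shear stress = F / (overlap * width)
= 11578 / (37 * 18)
= 17.384 MPa

17.384


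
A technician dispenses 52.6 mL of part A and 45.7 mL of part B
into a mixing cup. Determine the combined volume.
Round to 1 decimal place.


Combined volume = 52.6 + 45.7
= 98.3 mL

98.3


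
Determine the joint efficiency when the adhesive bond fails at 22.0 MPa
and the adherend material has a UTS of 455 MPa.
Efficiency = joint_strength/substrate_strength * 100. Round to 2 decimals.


Joint efficiency = 22.0 / 455 * 100
= 4.84%

4.84


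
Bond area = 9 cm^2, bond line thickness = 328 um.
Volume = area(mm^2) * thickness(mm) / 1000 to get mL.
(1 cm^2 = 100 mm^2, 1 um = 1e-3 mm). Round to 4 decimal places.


area_mm2 = 9 * 100 = 900
blt_mm = 328 * 1e-3 = 0.328
vol_mm3 = 900 * 0.328 = 295.2
vol_mL = 295.2 / 1000 = 0.2952 mL

0.2952


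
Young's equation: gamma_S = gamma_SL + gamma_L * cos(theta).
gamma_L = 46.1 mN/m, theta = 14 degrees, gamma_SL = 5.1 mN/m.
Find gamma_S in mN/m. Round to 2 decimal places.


cos(14 deg) = 0.970296
gamma_S = 5.1 + 46.1 * 0.970296
= 49.83 mN/m

49.83


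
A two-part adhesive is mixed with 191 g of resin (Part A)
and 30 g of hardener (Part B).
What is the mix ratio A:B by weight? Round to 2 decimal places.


Mix ratio = mass_A / mass_B
= 191 / 30
= 6.37

6.37


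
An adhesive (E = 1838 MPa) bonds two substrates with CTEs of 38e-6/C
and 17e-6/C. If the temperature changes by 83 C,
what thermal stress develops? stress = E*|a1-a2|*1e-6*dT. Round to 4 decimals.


Stress = 1838 * |38 - 17| * 1e-6 * 83
= 3.2036 MPa

3.2036


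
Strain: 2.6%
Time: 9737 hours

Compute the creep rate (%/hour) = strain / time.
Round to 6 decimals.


Creep rate = 2.6 / 9737
= 0.000267 %/h

0.000267


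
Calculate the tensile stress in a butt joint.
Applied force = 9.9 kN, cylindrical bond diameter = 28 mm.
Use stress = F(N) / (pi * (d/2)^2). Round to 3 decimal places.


A = pi * 14.0^2 = 615.7522 mm^2
sigma = 9900.0 / 615.7522 = 16.078 MPa

16.078


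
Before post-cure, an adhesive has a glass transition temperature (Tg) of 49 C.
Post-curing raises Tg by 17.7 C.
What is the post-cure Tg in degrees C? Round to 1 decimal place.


Tg_post = Tg_base + delta_Tg
= 49 + 17.7
= 66.7 C

66.7


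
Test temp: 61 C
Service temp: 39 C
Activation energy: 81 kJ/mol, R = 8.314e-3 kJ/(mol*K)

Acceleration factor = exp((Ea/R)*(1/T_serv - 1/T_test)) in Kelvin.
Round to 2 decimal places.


AF = exp((81/0.008314)*(1/312.15 - 1/334.15))
= 7.81

7.81


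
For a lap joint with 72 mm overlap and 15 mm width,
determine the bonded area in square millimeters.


Area = 72 * 15 = 1080 mm^2

1080


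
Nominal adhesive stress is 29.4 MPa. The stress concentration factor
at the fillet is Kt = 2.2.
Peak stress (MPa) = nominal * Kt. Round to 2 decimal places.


Peak = 29.4 * 2.2 = 64.68 MPa

64.68


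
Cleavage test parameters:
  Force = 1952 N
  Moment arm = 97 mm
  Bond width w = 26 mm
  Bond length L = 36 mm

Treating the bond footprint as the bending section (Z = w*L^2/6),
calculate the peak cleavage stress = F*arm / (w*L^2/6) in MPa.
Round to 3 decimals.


M = 1952 * 97 = 189344 N*mm
Z = 26 * 36^2 / 6 = 33696 / 6 mm^3
sigma = M / Z = 6 * 189344 / 33696 = 1136064 / 33696
= 33.715 MPa

33.715


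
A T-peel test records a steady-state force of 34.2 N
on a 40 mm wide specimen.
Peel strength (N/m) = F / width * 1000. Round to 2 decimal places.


Peel strength = 34.2 / 40 * 1000
= 855.00 N/m

855.00


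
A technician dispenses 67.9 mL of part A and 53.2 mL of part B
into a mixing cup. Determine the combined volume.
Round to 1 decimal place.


Combined volume = 67.9 + 53.2
= 121.1 mL

121.1


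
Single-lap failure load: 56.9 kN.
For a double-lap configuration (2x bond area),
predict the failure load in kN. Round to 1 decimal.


Failure load = 56.9 * 2 = 113.8 kN

113.8


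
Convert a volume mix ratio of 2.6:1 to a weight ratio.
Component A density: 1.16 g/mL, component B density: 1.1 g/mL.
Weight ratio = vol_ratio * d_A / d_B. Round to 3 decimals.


= 2.6 * 1.16 / 1.1 = 2.742

2.742


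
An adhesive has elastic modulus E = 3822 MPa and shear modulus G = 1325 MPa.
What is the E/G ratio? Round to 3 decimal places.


E/G = 3822 / 1325 = 2.885

2.885


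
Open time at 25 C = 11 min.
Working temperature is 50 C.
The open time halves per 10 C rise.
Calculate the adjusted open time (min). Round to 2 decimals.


factor = 2^((50 - 25) / 10) = 5.6569
ot = 11 / 5.6569 = 1.94 min

1.94


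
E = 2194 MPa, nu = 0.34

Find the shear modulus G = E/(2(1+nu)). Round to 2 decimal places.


G = 2194 / (2 * 1.34)
= 818.66 MPa

818.66


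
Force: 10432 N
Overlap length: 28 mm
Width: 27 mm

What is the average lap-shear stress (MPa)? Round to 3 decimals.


Average shear stress = F / (overlap * width)
= 10432 / (28 * 27)
= 13.799 MPa

13.799


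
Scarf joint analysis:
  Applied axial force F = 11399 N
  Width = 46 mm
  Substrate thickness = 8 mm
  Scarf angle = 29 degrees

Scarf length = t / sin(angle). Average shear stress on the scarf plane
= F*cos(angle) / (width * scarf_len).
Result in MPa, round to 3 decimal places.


Scarf length = 8 / sin(29 deg) = 16.5013 mm
cos(29 deg) = 0.874620
Shear = 11399 * 0.874620 / (46 * 16.5013)
= 13.134 MPa

13.134


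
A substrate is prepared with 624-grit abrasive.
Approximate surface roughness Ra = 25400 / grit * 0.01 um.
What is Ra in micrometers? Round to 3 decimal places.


Ra = 25400 / 624 * 0.01 = 0.407 um

0.407


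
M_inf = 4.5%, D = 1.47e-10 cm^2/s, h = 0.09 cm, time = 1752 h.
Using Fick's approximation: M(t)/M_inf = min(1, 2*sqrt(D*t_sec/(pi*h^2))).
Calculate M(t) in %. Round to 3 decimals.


t = 6307200 s
ratio = min(1, 2*sqrt(1.47e-10*6307200/(pi*0.0081)))
= 0.381759
M(t) = 4.5 * 0.381759 = 1.718%

1.718


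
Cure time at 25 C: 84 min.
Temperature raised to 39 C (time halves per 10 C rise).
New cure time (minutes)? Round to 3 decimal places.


Acceleration factor = 2^(14/10) = 2.6390
New time = 84 / 2.6390 = 31.830 min

31.830


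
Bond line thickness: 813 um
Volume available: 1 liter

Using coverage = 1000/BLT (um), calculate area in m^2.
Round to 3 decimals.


1 L = 1e6 mm^3, thickness = 813 um = 0.813 mm
Area = 1e6 / 0.813 mm^2 = (1e6 / 0.813) / 1e6 m^2 = 1000 / 813 m^2
= 1.230 m^2

1.230


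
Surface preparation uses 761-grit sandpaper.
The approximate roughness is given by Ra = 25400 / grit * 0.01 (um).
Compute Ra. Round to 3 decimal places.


Ra = 25400 / 761 * 0.01
= 254 / 761
= 0.334 um

0.334


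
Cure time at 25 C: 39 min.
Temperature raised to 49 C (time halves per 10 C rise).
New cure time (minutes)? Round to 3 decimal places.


Acceleration factor = 2^(24/10) = 5.2780
New time = 39 / 5.2780 = 7.389 min

7.389


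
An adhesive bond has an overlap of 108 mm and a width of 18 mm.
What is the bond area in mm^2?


Bond area = overlap * width
= 108 * 18
= 1944 mm^2

1944


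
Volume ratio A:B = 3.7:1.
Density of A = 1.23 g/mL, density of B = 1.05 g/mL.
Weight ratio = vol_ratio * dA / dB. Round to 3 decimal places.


Wt ratio = 3.7 * 1.23 / 1.05
= 4.334

4.334


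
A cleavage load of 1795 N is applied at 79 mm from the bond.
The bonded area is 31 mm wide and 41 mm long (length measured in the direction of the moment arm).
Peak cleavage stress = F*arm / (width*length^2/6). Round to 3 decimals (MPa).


Moment = 1795 * 79 = 141805 N*mm
Section modulus = 31 * 1681 / 6 = 52111 / 6 mm^3
Stress = 141805 / (52111 / 6) = 850830 / 52111
= 16.327 MPa

16.327


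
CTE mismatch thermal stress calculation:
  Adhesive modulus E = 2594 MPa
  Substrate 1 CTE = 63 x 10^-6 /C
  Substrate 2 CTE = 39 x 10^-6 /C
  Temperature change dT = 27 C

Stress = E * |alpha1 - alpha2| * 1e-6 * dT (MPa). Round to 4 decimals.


delta_alpha = |63 - 39| = 24 x 10^-6/C
Stress = 2594 * 24e-6 * 27
= 1.6809 MPa

1.6809


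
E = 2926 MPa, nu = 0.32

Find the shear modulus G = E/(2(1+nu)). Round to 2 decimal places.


G = 2926 / (2 * 1.32)
= 1108.33 MPa

1108.33


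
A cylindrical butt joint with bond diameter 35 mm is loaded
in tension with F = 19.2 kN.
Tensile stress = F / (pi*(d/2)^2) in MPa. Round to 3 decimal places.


Area = pi * (35/2)^2 = 962.1128 mm^2
Stress = 19.2*1000 / 962.1128
= 19.956 MPa

19.956


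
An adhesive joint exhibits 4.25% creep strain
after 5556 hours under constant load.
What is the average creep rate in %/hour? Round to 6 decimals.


Creep rate = strain / time
= 4.25 / 5556
= 0.000765 %/h

0.000765


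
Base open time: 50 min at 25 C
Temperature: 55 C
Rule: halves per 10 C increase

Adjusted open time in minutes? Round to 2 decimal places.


Acceleration = 2^((55-25)/10) = 8.0000
Open time = 50 / 8.0000 = 6.25 min

6.25


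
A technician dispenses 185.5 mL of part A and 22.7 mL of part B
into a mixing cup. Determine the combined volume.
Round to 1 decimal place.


Combined volume = 185.5 + 22.7
= 208.2 mL

208.2


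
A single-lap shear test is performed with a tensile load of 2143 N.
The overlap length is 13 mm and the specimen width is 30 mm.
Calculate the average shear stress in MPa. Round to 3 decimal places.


Shear stress = F / (overlap * width)
= 2143 / (13 * 30)
= 2143 / 390
= 5.495 MPa

5.495


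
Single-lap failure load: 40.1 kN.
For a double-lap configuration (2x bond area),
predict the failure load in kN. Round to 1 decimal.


Failure load = 40.1 * 2 = 80.2 kN

80.2


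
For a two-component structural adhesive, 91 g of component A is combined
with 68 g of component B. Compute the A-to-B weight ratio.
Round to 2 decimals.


Weight ratio A:B = 91 / 68
= 1.34

1.34


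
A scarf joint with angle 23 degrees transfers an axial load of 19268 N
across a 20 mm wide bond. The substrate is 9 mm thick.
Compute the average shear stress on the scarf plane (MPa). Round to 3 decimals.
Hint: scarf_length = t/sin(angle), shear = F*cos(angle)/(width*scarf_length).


scarf_length = 9 / sin(23 deg) = 23.0337 mm
cos(23 deg) = 0.920505
shear stress = 19268 * 0.920505 / (20 * 23.0337)
= 38.501 MPa

38.501


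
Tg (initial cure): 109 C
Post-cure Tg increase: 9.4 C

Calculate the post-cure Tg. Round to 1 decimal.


Post-cure Tg = 109 + 9.4 = 118.4 C

118.4


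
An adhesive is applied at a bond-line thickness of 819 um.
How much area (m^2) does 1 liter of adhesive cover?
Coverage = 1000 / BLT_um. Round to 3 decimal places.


Coverage = 1000 / 819 = 1.221 m^2

1.221


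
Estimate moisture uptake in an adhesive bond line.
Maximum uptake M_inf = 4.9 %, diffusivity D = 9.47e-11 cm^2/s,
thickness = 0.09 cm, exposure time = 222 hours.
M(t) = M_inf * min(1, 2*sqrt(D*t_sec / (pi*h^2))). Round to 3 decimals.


Convert time: 222 h = 799200 s
ratio = min(1, 2*sqrt(9.47e-11*799200/(pi*0.09^2)))
= 0.109073
M(t) = 4.9 * 0.109073 = 0.534%

0.534


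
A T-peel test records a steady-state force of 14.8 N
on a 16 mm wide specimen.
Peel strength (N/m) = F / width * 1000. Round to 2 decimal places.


Peel strength = 14.8 / 16 * 1000
= 925.00 N/m

925.00


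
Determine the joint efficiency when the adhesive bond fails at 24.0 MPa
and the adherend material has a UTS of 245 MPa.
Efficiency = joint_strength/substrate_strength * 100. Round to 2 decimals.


Joint efficiency = 24.0 / 245 * 100
= 9.80%

9.80


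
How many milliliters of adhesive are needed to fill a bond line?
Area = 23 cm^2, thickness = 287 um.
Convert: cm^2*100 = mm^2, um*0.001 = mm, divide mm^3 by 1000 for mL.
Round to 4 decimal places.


= (23 * 100) * (287 * 0.001) / 1000
= 0.6601 mL

0.6601


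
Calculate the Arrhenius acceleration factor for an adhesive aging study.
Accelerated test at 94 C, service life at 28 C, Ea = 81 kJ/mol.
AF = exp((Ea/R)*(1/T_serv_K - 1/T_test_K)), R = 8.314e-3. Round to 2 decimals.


T_test = 367.15 K, T_serv = 301.15 K
Ea/R = 81 / 0.008314 = 9742.60
AF = exp(9742.60 * (1/301.15 - 1/367.15))
= 335.48

335.48


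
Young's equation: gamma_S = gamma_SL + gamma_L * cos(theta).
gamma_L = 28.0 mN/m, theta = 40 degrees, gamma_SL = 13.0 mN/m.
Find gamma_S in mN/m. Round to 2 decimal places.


cos(40 deg) = 0.766044
gamma_S = 13.0 + 28.0 * 0.766044
= 34.45 mN/m

34.45


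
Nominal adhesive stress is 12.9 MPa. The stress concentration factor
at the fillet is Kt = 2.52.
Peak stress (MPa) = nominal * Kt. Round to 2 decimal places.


Peak = 12.9 * 2.52 = 32.51 MPa

32.51


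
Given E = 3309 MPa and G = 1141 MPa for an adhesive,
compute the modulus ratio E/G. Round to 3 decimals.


E/G ratio = 3309 / 1141 = 2.900

2.900


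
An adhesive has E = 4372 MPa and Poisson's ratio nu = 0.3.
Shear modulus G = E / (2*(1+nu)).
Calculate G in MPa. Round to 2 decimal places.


G = 4372 / (2*(1+0.3))
= 4372 / 2.60
= 1681.54 MPa

1681.54


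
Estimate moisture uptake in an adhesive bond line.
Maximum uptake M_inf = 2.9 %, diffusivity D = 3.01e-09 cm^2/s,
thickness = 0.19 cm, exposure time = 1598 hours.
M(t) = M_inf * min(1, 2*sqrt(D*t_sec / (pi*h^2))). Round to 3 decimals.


Convert time: 1598 h = 5752800 s
ratio = min(1, 2*sqrt(3.01e-09*5752800/(pi*0.19^2)))
= 0.781492
M(t) = 2.9 * 0.781492 = 2.266%

2.266


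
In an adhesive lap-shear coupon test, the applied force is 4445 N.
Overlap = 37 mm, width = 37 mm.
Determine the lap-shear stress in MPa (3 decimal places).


stress = F / (overlap * width)
= 4445 / (37 * 37)
= 3.247 MPa

3.247


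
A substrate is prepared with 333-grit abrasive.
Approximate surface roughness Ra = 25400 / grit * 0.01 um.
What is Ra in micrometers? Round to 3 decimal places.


Ra = 25400 / 333 * 0.01 = 0.763 um

0.763


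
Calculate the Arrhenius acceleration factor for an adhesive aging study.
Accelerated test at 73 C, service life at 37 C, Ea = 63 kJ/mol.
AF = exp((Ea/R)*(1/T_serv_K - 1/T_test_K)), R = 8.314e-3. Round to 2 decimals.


T_test = 346.15 K, T_serv = 310.15 K
Ea/R = 63 / 0.008314 = 7577.58
AF = exp(7577.58 * (1/310.15 - 1/346.15))
= 12.69

12.69


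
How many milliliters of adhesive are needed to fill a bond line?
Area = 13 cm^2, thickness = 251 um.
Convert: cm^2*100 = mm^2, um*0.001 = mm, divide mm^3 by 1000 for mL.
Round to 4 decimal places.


= (13 * 100) * (251 * 0.001) / 1000
= 0.3263 mL

0.3263


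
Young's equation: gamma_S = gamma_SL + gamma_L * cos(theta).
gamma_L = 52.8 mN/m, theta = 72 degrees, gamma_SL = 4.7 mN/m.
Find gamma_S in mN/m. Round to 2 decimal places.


cos(72 deg) = 0.309017
gamma_S = 4.7 + 52.8 * 0.309017
= 21.02 mN/m

21.02


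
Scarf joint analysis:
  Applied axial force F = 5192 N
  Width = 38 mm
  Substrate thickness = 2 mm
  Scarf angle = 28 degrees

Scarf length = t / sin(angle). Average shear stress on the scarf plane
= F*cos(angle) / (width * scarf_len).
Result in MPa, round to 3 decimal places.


Scarf length = 2 / sin(28 deg) = 4.2601 mm
cos(28 deg) = 0.882948
Shear = 5192 * 0.882948 / (38 * 4.2601)
= 28.318 MPa

28.318


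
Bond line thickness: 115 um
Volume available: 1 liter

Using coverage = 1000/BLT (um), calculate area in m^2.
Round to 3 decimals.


1 L = 1e6 mm^3, thickness = 115 um = 0.115 mm
Area = 1e6 / 0.115 mm^2 = (1e6 / 0.115) / 1e6 m^2 = 1000 / 115 m^2
= 8.696 m^2

8.696


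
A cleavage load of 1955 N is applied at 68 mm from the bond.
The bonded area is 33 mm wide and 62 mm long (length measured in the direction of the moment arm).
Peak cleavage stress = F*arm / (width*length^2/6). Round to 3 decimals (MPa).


Moment = 1955 * 68 = 132940 N*mm
Section modulus = 33 * 3844 / 6 = 126852 / 6 mm^3
Stress = 132940 / (126852 / 6) = 797640 / 126852
= 6.288 MPa

6.288


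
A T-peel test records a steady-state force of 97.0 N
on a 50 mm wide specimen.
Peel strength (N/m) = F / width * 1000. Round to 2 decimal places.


Peel strength = 97.0 / 50 * 1000
= 1940.00 N/m

1940.00


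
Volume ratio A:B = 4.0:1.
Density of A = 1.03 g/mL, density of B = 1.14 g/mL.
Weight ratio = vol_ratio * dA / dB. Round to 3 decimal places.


Wt ratio = 4.0 * 1.03 / 1.14
= 3.614

3.614


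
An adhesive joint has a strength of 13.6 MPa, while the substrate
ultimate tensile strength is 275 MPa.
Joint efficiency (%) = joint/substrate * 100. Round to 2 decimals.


Efficiency = 13.6 / 275 * 100
= 4.95%

4.95


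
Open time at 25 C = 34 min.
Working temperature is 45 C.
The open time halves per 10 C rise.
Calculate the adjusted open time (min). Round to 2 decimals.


factor = 2^((45 - 25) / 10) = 4.0000
ot = 34 / 4.0000 = 8.50 min

8.50


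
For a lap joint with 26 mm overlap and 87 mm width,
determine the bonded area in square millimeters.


Area = 26 * 87 = 2262 mm^2

2262


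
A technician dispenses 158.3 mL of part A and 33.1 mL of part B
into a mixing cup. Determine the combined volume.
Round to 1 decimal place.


Combined volume = 158.3 + 33.1
= 191.4 mL

191.4


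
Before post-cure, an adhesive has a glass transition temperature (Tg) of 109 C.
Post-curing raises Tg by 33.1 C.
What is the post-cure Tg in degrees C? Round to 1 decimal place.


Tg_post = Tg_base + delta_Tg
= 109 + 33.1
= 142.1 C

142.1


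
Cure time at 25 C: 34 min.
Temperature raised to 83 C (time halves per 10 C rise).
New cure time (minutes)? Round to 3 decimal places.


Acceleration factor = 2^(58/10) = 55.7152
New time = 34 / 55.7152 = 0.610 min

0.610


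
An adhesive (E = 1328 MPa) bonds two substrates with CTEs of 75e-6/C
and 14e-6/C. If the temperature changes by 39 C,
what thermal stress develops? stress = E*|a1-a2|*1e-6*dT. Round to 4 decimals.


Stress = 1328 * |75 - 14| * 1e-6 * 39
= 3.1593 MPa

3.1593


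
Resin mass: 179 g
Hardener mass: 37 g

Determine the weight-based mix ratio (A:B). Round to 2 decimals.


Ratio = 179 / 37 = 4.84

4.84


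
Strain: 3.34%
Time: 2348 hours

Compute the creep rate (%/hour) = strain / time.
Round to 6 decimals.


Creep rate = 3.34 / 2348
= 0.001422 %/h

0.001422


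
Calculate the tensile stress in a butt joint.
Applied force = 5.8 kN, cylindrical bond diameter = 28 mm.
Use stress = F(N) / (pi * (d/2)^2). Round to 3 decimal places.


A = pi * 14.0^2 = 615.7522 mm^2
sigma = 5800.0 / 615.7522 = 9.419 MPa

9.419


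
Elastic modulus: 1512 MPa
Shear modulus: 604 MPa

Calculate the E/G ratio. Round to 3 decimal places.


E / G = 1512 / 604 = 2.503

2.503


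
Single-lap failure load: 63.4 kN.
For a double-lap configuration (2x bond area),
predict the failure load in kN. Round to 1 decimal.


Failure load = 63.4 * 2 = 126.8 kN

126.8


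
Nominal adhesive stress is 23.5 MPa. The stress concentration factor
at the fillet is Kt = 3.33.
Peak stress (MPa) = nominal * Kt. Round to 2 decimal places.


Peak = 23.5 * 3.33 = 78.26 MPa

78.26


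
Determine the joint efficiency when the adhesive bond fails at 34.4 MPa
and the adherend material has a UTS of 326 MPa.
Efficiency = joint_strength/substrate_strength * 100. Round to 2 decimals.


Joint efficiency = 34.4 / 326 * 100
= 10.55%

10.55


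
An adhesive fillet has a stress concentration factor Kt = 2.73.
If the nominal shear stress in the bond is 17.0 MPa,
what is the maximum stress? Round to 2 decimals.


Max stress = 17.0 * 2.73 = 46.41 MPa

46.41


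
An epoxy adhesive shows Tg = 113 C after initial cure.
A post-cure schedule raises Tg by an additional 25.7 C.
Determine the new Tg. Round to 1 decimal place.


New Tg = 113 + 25.7
= 138.7 C

138.7


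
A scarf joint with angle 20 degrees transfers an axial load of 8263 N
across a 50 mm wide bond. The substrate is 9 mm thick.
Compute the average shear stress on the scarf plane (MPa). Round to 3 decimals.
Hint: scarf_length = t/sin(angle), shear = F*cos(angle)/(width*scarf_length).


scarf_length = 9 / sin(20 deg) = 26.3142 mm
cos(20 deg) = 0.939693
shear stress = 8263 * 0.939693 / (50 * 26.3142)
= 5.902 MPa

5.902


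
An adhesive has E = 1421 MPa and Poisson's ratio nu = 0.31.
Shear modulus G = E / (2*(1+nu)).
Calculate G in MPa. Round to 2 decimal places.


G = 1421 / (2*(1+0.31))
= 1421 / 2.62
= 542.37 MPa

542.37


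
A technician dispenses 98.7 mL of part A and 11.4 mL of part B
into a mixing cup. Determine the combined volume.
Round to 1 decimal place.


Combined volume = 98.7 + 11.4
= 110.1 mL

110.1


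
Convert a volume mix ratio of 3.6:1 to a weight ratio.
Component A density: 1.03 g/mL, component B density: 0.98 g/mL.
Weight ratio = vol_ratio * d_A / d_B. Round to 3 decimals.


= 3.6 * 1.03 / 0.98 = 3.784

3.784


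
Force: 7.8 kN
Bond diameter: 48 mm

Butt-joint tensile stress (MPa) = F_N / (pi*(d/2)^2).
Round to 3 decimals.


F_N = 7.8 * 1000 = 7800.0 N
A = pi*(24.0)^2 = 1809.5574 mm^2
stress = 7800.0 / 1809.5574 = 4.310 MPa

4.310


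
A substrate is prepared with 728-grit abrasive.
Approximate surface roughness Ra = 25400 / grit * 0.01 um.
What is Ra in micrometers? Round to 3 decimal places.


Ra = 25400 / 728 * 0.01 = 0.349 um

0.349


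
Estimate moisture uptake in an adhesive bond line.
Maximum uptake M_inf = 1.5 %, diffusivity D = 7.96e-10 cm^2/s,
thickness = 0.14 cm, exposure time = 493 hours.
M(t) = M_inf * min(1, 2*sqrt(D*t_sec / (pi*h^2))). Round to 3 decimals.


Convert time: 493 h = 1774800 s
ratio = min(1, 2*sqrt(7.96e-10*1774800/(pi*0.14^2)))
= 0.302941
M(t) = 1.5 * 0.302941 = 0.454%

0.454


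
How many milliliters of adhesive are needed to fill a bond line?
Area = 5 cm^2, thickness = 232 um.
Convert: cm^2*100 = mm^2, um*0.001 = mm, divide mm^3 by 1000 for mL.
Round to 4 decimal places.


= (5 * 100) * (232 * 0.001) / 1000
= 0.1160 mL

0.1160


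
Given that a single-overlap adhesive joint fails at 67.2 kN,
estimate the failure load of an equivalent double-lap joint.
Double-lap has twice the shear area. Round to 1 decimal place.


Double-lap factor = 2
Expected load = 67.2 * 2 = 134.4 kN

134.4


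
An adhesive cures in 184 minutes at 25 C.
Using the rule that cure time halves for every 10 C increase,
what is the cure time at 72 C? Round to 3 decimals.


Factor = 2^((72 - 25) / 10) = 25.9921
Cure time = 184 / 25.9921
= 7.079 minutes

7.079
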